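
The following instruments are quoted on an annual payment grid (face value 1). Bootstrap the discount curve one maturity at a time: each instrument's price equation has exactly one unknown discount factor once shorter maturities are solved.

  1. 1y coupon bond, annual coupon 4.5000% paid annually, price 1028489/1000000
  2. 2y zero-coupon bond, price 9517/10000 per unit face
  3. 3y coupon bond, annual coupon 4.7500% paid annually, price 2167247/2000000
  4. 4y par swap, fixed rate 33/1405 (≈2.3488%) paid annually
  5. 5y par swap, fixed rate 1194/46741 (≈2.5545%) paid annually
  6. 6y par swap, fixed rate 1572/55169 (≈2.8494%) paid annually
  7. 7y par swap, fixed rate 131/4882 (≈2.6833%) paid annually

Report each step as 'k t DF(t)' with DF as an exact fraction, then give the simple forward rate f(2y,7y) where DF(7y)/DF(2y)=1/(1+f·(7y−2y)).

1 1 4921/5000
2 2 9517/10000
3 3 9467/10000
4 4 9109/10000
5 5 4403/5000
6 6 2107/2500
7 7 8297/10000
f(2y,7y) = ((9517/10000)/(8297/10000) − 1)/(5) = 244/8297 ≈ 2.9408%

step 1 [1y] bond c/1=9/200: DF=(1028489/1000000 − 9/200·(0))/(1+9/200) = 4921/5000 ≈ 0.984200
step 2 [2y] zero: DF = P = 9517/10000 ≈ 0.951700
step 3 [3y] bond c/1=19/400: DF=(2167247/2000000 − 19/400·(0.984200+0.951700))/(1+19/400) = 9467/10000 ≈ 0.946700
step 4 [4y] swap r/1=33/1405: DF=(1 − 33/1405·(0.984200+0.951700+0.946700))/(1+33/1405) = 9109/10000 ≈ 0.910900
step 5 [5y] swap r/1=1194/46741: DF=(1 − 1194/46741·(0.984200+0.951700+0.946700+0.910900))/(1+1194/46741) = 4403/5000 ≈ 0.880600
step 6 [6y] swap r/1=1572/55169: DF=(1 − 1572/55169·(0.984200+0.951700+0.946700+0.910900+0.880600))/(1+1572/55169) = 2107/2500 ≈ 0.842800
step 7 [7y] swap r/1=131/4882: DF=(1 − 131/4882·(0.984200+0.951700+0.946700+0.910900+0.880600+0.842800))/(1+131/4882) = 8297/10000 ≈ 0.829700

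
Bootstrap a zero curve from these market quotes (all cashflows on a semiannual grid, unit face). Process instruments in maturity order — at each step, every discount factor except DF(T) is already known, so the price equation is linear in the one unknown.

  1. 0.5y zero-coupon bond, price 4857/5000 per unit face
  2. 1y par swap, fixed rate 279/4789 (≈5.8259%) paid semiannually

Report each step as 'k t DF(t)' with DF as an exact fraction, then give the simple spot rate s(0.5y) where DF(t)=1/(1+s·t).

step 1 [0.5y] zero: DF = P = 4857/5000 ≈ 0.971400
step 2 [1y] swap r/2=279/9578: DF=(1 − 279/9578·(0.971400))/(1+279/9578) = 4721/5000 ≈ 0.944200

1 1/2 4857/5000
2 1 4721/5000
s(0.5y) = (1/(4857/5000) − 1)/(1/2) = 286/4857 ≈ 5.8884%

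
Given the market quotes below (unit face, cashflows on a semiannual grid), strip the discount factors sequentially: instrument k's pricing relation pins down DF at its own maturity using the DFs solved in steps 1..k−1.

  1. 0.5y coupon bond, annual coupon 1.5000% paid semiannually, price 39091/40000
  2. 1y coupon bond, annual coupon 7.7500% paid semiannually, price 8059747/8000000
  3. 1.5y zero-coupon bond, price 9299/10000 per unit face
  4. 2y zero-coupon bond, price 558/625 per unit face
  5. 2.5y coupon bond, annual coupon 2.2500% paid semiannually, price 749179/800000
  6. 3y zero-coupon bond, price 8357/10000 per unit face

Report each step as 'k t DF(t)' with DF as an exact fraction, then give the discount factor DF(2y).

step 1 [0.5y] bond c/2=3/400: DF=(39091/40000 − 3/400·(0))/(1+3/400) = 97/100 ≈ 0.970000
step 2 [1y] bond c/2=31/800: DF=(8059747/8000000 − 31/800·(0.970000))/(1+31/800) = 9337/10000 ≈ 0.933700
step 3 [1.5y] zero: DF = P = 9299/10000 ≈ 0.929900
step 4 [2y] zero: DF = P = 558/625 ≈ 0.892800
step 5 [2.5y] bond c/2=9/800: DF=(749179/800000 − 9/800·(0.970000+0.933700+0.929900+0.892800))/(1+9/800) = 4423/5000 ≈ 0.884600
step 6 [3y] zero: DF = P = 8357/10000 ≈ 0.835700

1 1/2 97/100
2 1 9337/10000
3 3/2 9299/10000
4 2 558/625
5 5/2 4423/5000
6 3 8357/10000
DF(2y) = 558/625 ≈ 0.892800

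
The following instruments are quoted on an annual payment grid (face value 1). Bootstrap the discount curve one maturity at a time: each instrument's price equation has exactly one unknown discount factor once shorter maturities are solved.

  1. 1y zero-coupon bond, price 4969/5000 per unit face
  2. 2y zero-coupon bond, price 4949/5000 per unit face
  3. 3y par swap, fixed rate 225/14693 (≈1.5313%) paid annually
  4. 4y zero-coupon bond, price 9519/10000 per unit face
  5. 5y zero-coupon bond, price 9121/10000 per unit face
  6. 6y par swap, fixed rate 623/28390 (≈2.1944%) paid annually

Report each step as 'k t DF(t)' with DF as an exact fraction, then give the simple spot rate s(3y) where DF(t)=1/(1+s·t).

1 1 4969/5000
2 2 4949/5000
3 3 191/200
4 4 9519/10000
5 5 9121/10000
6 6 4377/5000
s(3y) = (1/(191/200) − 1)/(3) = 3/191 ≈ 1.5707%

step 1 [1y] zero: DF = P = 4969/5000 ≈ 0.993800
step 2 [2y] zero: DF = P = 4949/5000 ≈ 0.989800
step 3 [3y] swap r/1=225/14693: DF=(1 − 225/14693·(0.993800+0.989800))/(1+225/14693) = 191/200 ≈ 0.955000
step 4 [4y] zero: DF = P = 9519/10000 ≈ 0.951900
step 5 [5y] zero: DF = P = 9121/10000 ≈ 0.912100
step 6 [6y] swap r/1=623/28390: DF=(1 − 623/28390·(0.993800+0.989800+0.955000+0.951900+0.912100))/(1+623/28390) = 4377/5000 ≈ 0.875400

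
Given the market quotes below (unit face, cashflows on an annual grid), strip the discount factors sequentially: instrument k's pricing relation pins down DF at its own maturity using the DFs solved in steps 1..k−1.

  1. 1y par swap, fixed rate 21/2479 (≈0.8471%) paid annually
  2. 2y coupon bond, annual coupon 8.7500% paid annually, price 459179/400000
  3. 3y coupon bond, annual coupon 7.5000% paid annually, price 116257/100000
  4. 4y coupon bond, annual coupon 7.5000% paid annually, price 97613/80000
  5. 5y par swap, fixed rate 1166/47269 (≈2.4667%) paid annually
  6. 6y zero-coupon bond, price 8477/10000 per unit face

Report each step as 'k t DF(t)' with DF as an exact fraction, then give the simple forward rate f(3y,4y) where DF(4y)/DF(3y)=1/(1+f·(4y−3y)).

1 1 2479/2500
2 2 4879/5000
3 3 4721/5000
4 4 9319/10000
5 5 4417/5000
6 6 8477/10000
f(3y,4y) = ((4721/5000)/(9319/10000) − 1)/(1) = 123/9319 ≈ 1.3199%

step 1 [1y] swap r/1=21/2479: DF=(1 − 21/2479·(0))/(1+21/2479) = 2479/2500 ≈ 0.991600
step 2 [2y] bond c/1=7/80: DF=(459179/400000 − 7/80·(0.991600))/(1+7/80) = 4879/5000 ≈ 0.975800
step 3 [3y] bond c/1=3/40: DF=(116257/100000 − 3/40·(0.991600+0.975800))/(1+3/40) = 4721/5000 ≈ 0.944200
step 4 [4y] bond c/1=3/40: DF=(97613/80000 − 3/40·(0.991600+0.975800+0.944200))/(1+3/40) = 9319/10000 ≈ 0.931900
step 5 [5y] swap r/1=1166/47269: DF=(1 − 1166/47269·(0.991600+0.975800+0.944200+0.931900))/(1+1166/47269) = 4417/5000 ≈ 0.883400
step 6 [6y] zero: DF = P = 8477/10000 ≈ 0.847700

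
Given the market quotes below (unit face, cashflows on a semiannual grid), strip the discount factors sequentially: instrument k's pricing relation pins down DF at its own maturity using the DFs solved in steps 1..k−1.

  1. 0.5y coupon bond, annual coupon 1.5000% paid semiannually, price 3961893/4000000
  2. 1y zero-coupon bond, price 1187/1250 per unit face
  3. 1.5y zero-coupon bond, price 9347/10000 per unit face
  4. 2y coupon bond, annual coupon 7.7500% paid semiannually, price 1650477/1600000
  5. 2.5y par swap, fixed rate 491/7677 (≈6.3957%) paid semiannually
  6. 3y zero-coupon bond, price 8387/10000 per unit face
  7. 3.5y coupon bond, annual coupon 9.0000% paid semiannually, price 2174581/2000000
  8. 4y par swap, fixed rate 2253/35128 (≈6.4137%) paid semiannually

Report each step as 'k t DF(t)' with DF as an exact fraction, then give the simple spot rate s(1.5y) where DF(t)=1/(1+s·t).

step 1 [0.5y] bond c/2=3/400: DF=(3961893/4000000 − 3/400·(0))/(1+3/400) = 9831/10000 ≈ 0.983100
step 2 [1y] zero: DF = P = 1187/1250 ≈ 0.949600
step 3 [1.5y] zero: DF = P = 9347/10000 ≈ 0.934700
step 4 [2y] bond c/2=31/800: DF=(1650477/1600000 − 31/800·(0.983100+0.949600+0.934700))/(1+31/800) = 8861/10000 ≈ 0.886100
step 5 [2.5y] swap r/2=491/15354: DF=(1 − 491/15354·(0.983100+0.949600+0.934700+0.886100))/(1+491/15354) = 8527/10000 ≈ 0.852700
step 6 [3y] zero: DF = P = 8387/10000 ≈ 0.838700
step 7 [3.5y] bond c/2=9/200: DF=(2174581/2000000 − 9/200·(0.983100+0.949600+0.934700+0.886100+0.852700+0.838700))/(1+9/200) = 403/500 ≈ 0.806000
step 8 [4y] swap r/2=2253/70256: DF=(1 − 2253/70256·(0.983100+0.949600+0.934700+0.886100+0.852700+0.838700+0.806000))/(1+2253/70256) = 7747/10000 ≈ 0.774700

1 1/2 9831/10000
2 1 1187/1250
3 3/2 9347/10000
4 2 8861/10000
5 5/2 8527/10000
6 3 8387/10000
7 7/2 403/500
8 4 7747/10000
s(1.5y) = (1/(9347/10000) − 1)/(3/2) = 1306/28041 ≈ 4.6575%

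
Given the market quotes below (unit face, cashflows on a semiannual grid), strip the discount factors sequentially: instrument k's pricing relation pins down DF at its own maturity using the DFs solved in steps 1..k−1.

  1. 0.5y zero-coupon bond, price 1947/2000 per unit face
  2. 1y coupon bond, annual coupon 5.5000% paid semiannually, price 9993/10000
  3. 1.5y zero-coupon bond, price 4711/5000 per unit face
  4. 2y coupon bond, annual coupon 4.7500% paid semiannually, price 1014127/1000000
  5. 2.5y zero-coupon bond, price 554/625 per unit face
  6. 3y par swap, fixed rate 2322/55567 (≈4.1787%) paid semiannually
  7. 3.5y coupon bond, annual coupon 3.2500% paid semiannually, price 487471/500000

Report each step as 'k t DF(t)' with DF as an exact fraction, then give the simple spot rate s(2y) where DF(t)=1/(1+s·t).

1 1/2 1947/2000
2 1 1893/2000
3 3/2 4711/5000
4 2 4621/5000
5 5/2 554/625
6 3 8839/10000
7 7/2 1741/2000
s(2y) = (1/(4621/5000) − 1)/(2) = 379/9242 ≈ 4.1008%

step 1 [0.5y] zero: DF = P = 1947/2000 ≈ 0.973500
step 2 [1y] bond c/2=11/400: DF=(9993/10000 − 11/400·(0.973500))/(1+11/400) = 1893/2000 ≈ 0.946500
step 3 [1.5y] zero: DF = P = 4711/5000 ≈ 0.942200
step 4 [2y] bond c/2=19/800: DF=(1014127/1000000 − 19/800·(0.973500+0.946500+0.942200))/(1+19/800) = 4621/5000 ≈ 0.924200
step 5 [2.5y] zero: DF = P = 554/625 ≈ 0.886400
step 6 [3y] swap r/2=1161/55567: DF=(1 − 1161/55567·(0.973500+0.946500+0.942200+0.924200+0.886400))/(1+1161/55567) = 8839/10000 ≈ 0.883900
step 7 [3.5y] bond c/2=13/800: DF=(487471/500000 − 13/800·(0.973500+0.946500+0.942200+0.924200+0.886400+0.883900))/(1+13/800) = 1741/2000 ≈ 0.870500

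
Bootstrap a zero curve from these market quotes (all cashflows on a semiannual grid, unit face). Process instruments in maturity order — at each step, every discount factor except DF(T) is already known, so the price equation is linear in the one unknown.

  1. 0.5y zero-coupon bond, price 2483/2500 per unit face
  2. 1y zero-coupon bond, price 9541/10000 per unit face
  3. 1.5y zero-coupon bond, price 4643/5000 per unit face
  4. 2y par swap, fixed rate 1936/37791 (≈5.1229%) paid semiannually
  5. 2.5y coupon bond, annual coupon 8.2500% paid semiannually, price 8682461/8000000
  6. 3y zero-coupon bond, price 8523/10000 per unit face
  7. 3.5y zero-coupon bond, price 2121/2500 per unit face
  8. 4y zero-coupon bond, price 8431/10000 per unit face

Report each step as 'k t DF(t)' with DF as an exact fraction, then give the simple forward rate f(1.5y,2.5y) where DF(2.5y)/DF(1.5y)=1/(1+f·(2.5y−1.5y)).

step 1 [0.5y] zero: DF = P = 2483/2500 ≈ 0.993200
step 2 [1y] zero: DF = P = 9541/10000 ≈ 0.954100
step 3 [1.5y] zero: DF = P = 4643/5000 ≈ 0.928600
step 4 [2y] swap r/2=968/37791: DF=(1 − 968/37791·(0.993200+0.954100+0.928600))/(1+968/37791) = 1129/1250 ≈ 0.903200
step 5 [2.5y] bond c/2=33/800: DF=(8682461/8000000 − 33/800·(0.993200+0.954100+0.928600+0.903200))/(1+33/800) = 4463/5000 ≈ 0.892600
step 6 [3y] zero: DF = P = 8523/10000 ≈ 0.852300
step 7 [3.5y] zero: DF = P = 2121/2500 ≈ 0.848400
step 8 [4y] zero: DF = P = 8431/10000 ≈ 0.843100

1 1/2 2483/2500
2 1 9541/10000
3 3/2 4643/5000
4 2 1129/1250
5 5/2 4463/5000
6 3 8523/10000
7 7/2 2121/2500
8 4 8431/10000
f(1.5y,2.5y) = ((4643/5000)/(4463/5000) − 1)/(1) = 180/4463 ≈ 4.0332%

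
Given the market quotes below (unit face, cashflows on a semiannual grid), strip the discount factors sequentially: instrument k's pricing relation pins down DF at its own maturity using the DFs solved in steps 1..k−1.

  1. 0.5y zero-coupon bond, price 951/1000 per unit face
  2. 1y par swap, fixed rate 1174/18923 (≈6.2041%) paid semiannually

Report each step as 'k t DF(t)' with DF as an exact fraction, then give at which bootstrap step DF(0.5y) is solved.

1 1/2 951/1000
2 1 9413/10000
DF(0.5y) is solved at step 1

step 1 [0.5y] zero: DF = P = 951/1000 ≈ 0.951000
step 2 [1y] swap r/2=587/18923: DF=(1 − 587/18923·(0.951000))/(1+587/18923) = 9413/10000 ≈ 0.941300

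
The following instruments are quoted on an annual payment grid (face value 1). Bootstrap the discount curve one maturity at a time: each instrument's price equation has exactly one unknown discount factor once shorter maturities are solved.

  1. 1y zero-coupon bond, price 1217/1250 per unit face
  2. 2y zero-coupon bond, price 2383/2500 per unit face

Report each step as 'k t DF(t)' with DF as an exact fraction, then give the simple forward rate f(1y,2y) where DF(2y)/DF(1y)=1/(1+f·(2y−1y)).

1 1 1217/1250
2 2 2383/2500
f(1y,2y) = ((1217/1250)/(2383/2500) − 1)/(1) = 51/2383 ≈ 2.1402%

step 1 [1y] zero: DF = P = 1217/1250 ≈ 0.973600
step 2 [2y] zero: DF = P = 2383/2500 ≈ 0.953200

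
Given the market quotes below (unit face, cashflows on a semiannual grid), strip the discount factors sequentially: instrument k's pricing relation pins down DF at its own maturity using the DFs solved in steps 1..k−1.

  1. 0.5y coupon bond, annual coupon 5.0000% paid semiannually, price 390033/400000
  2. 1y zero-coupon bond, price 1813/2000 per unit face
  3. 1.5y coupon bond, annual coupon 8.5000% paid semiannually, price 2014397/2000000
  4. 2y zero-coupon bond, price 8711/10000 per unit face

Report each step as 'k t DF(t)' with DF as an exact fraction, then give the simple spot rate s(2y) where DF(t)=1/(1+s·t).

1 1/2 9513/10000
2 1 1813/2000
3 3/2 1113/1250
4 2 8711/10000
s(2y) = (1/(8711/10000) − 1)/(2) = 1289/17422 ≈ 7.3987%

step 1 [0.5y] bond c/2=1/40: DF=(390033/400000 − 1/40·(0))/(1+1/40) = 9513/10000 ≈ 0.951300
step 2 [1y] zero: DF = P = 1813/2000 ≈ 0.906500
step 3 [1.5y] bond c/2=17/400: DF=(2014397/2000000 − 17/400·(0.951300+0.906500))/(1+17/400) = 1113/1250 ≈ 0.890400
step 4 [2y] zero: DF = P = 8711/10000 ≈ 0.871100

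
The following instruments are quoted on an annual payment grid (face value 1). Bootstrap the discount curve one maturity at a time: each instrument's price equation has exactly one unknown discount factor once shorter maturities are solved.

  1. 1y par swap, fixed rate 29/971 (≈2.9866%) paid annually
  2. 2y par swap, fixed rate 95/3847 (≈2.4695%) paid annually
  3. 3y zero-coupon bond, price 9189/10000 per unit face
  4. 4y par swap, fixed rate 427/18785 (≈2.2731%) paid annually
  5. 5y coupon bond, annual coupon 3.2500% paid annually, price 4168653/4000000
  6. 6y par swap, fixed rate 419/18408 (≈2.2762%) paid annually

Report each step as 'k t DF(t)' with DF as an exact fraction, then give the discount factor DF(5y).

1 1 971/1000
2 2 381/400
3 3 9189/10000
4 4 4573/5000
5 5 8911/10000
6 6 8743/10000
DF(5y) = 8911/10000 ≈ 0.891100

step 1 [1y] swap r/1=29/971: DF=(1 − 29/971·(0))/(1+29/971) = 971/1000 ≈ 0.971000
step 2 [2y] swap r/1=95/3847: DF=(1 − 95/3847·(0.971000))/(1+95/3847) = 381/400 ≈ 0.952500
step 3 [3y] zero: DF = P = 9189/10000 ≈ 0.918900
step 4 [4y] swap r/1=427/18785: DF=(1 − 427/18785·(0.971000+0.952500+0.918900))/(1+427/18785) = 4573/5000 ≈ 0.914600
step 5 [5y] bond c/1=13/400: DF=(4168653/4000000 − 13/400·(0.971000+0.952500+0.918900+0.914600))/(1+13/400) = 8911/10000 ≈ 0.891100
step 6 [6y] swap r/1=419/18408: DF=(1 − 419/18408·(0.971000+0.952500+0.918900+0.914600+0.891100))/(1+419/18408) = 8743/10000 ≈ 0.874300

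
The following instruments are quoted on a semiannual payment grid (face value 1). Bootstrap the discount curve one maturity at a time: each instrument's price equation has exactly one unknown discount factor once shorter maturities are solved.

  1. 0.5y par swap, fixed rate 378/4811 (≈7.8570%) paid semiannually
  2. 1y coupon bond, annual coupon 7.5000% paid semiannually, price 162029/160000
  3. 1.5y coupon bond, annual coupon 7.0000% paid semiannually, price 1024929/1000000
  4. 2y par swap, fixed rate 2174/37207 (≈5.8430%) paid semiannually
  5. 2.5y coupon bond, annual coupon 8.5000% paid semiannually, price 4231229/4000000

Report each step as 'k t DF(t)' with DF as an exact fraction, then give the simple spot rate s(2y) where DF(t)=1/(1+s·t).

1 1/2 4811/5000
2 1 9413/10000
3 3/2 9259/10000
4 2 8913/10000
5 5/2 863/1000
s(2y) = (1/(8913/10000) − 1)/(2) = 1087/17826 ≈ 6.0978%

step 1 [0.5y] swap r/2=189/4811: DF=(1 − 189/4811·(0))/(1+189/4811) = 4811/5000 ≈ 0.962200
step 2 [1y] bond c/2=3/80: DF=(162029/160000 − 3/80·(0.962200))/(1+3/80) = 9413/10000 ≈ 0.941300
step 3 [1.5y] bond c/2=7/200: DF=(1024929/1000000 − 7/200·(0.962200+0.941300))/(1+7/200) = 9259/10000 ≈ 0.925900
step 4 [2y] swap r/2=1087/37207: DF=(1 − 1087/37207·(0.962200+0.941300+0.925900))/(1+1087/37207) = 8913/10000 ≈ 0.891300
step 5 [2.5y] bond c/2=17/400: DF=(4231229/4000000 − 17/400·(0.962200+0.941300+0.925900+0.891300))/(1+17/400) = 863/1000 ≈ 0.863000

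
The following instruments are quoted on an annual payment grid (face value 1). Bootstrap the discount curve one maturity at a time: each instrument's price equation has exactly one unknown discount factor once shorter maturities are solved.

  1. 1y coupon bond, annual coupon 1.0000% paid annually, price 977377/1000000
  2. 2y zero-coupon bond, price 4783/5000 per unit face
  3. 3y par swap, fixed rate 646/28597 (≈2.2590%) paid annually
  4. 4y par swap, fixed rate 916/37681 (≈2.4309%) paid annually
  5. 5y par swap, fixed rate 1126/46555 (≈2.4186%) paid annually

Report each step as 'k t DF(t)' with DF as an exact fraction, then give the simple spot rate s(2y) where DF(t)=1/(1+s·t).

step 1 [1y] bond c/1=1/100: DF=(977377/1000000 − 1/100·(0))/(1+1/100) = 9677/10000 ≈ 0.967700
step 2 [2y] zero: DF = P = 4783/5000 ≈ 0.956600
step 3 [3y] swap r/1=646/28597: DF=(1 − 646/28597·(0.967700+0.956600))/(1+646/28597) = 4677/5000 ≈ 0.935400
step 4 [4y] swap r/1=916/37681: DF=(1 − 916/37681·(0.967700+0.956600+0.935400))/(1+916/37681) = 2271/2500 ≈ 0.908400
step 5 [5y] swap r/1=1126/46555: DF=(1 − 1126/46555·(0.967700+0.956600+0.935400+0.908400))/(1+1126/46555) = 4437/5000 ≈ 0.887400

1 1 9677/10000
2 2 4783/5000
3 3 4677/5000
4 4 2271/2500
5 5 4437/5000
s(2y) = (1/(4783/5000) − 1)/(2) = 217/9566 ≈ 2.2685%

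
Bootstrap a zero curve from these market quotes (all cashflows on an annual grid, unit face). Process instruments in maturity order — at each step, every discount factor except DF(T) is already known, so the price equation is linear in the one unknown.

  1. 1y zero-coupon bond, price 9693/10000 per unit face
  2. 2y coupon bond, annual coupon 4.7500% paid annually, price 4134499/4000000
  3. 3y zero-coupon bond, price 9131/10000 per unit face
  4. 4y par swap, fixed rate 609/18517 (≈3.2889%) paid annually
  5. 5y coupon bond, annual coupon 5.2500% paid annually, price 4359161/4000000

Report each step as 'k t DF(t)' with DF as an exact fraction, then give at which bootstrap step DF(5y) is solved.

step 1 [1y] zero: DF = P = 9693/10000 ≈ 0.969300
step 2 [2y] bond c/1=19/400: DF=(4134499/4000000 − 19/400·(0.969300))/(1+19/400) = 2357/2500 ≈ 0.942800
step 3 [3y] zero: DF = P = 9131/10000 ≈ 0.913100
step 4 [4y] swap r/1=609/18517: DF=(1 − 609/18517·(0.969300+0.942800+0.913100))/(1+609/18517) = 4391/5000 ≈ 0.878200
step 5 [5y] bond c/1=21/400: DF=(4359161/4000000 − 21/400·(0.969300+0.942800+0.913100+0.878200))/(1+21/400) = 8507/10000 ≈ 0.850700

1 1 9693/10000
2 2 2357/2500
3 3 9131/10000
4 4 4391/5000
5 5 8507/10000
DF(5y) is solved at step 5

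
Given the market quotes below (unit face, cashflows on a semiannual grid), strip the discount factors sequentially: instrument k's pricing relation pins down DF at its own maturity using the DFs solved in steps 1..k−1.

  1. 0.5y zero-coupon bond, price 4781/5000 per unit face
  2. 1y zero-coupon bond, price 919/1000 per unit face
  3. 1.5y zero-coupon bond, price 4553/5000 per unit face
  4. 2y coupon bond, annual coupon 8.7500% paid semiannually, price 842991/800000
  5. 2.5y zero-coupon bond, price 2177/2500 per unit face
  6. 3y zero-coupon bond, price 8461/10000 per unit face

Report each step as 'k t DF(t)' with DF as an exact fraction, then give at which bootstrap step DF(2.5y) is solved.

1 1/2 4781/5000
2 1 919/1000
3 3/2 4553/5000
4 2 558/625
5 5/2 2177/2500
6 3 8461/10000
DF(2.5y) is solved at step 5

step 1 [0.5y] zero: DF = P = 4781/5000 ≈ 0.956200
step 2 [1y] zero: DF = P = 919/1000 ≈ 0.919000
step 3 [1.5y] zero: DF = P = 4553/5000 ≈ 0.910600
step 4 [2y] bond c/2=7/160: DF=(842991/800000 − 7/160·(0.956200+0.919000+0.910600))/(1+7/160) = 558/625 ≈ 0.892800
step 5 [2.5y] zero: DF = P = 2177/2500 ≈ 0.870800
step 6 [3y] zero: DF = P = 8461/10000 ≈ 0.846100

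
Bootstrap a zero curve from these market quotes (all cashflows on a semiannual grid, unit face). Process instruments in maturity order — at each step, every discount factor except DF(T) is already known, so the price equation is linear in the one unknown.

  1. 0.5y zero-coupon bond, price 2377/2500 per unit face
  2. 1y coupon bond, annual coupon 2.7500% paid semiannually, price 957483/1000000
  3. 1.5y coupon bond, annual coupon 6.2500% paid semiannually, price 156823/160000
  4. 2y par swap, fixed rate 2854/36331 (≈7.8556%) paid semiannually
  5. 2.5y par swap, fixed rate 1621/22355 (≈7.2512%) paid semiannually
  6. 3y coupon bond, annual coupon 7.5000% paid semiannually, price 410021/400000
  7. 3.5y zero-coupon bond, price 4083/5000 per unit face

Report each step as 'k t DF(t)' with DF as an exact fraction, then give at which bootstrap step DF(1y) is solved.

1 1/2 2377/2500
2 1 2329/2500
3 3/2 4467/5000
4 2 8573/10000
5 5/2 8379/10000
6 3 1033/1250
7 7/2 4083/5000
DF(1y) is solved at step 2

step 1 [0.5y] zero: DF = P = 2377/2500 ≈ 0.950800
step 2 [1y] bond c/2=11/800: DF=(957483/1000000 − 11/800·(0.950800))/(1+11/800) = 2329/2500 ≈ 0.931600
step 3 [1.5y] bond c/2=1/32: DF=(156823/160000 − 1/32·(0.950800+0.931600))/(1+1/32) = 4467/5000 ≈ 0.893400
step 4 [2y] swap r/2=1427/36331: DF=(1 − 1427/36331·(0.950800+0.931600+0.893400))/(1+1427/36331) = 8573/10000 ≈ 0.857300
step 5 [2.5y] swap r/2=1621/44710: DF=(1 − 1621/44710·(0.950800+0.931600+0.893400+0.857300))/(1+1621/44710) = 8379/10000 ≈ 0.837900
step 6 [3y] bond c/2=3/80: DF=(410021/400000 − 3/80·(0.950800+0.931600+0.893400+0.857300+0.837900))/(1+3/80) = 1033/1250 ≈ 0.826400
step 7 [3.5y] zero: DF = P = 4083/5000 ≈ 0.816600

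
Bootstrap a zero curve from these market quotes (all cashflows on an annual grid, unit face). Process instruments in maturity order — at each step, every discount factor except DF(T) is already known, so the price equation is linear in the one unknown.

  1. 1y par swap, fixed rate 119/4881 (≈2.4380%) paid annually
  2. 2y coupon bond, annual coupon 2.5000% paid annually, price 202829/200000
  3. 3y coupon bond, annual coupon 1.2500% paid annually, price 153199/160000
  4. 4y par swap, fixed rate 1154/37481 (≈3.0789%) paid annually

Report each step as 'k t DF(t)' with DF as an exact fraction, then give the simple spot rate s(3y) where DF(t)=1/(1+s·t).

step 1 [1y] swap r/1=119/4881: DF=(1 − 119/4881·(0))/(1+119/4881) = 4881/5000 ≈ 0.976200
step 2 [2y] bond c/1=1/40: DF=(202829/200000 − 1/40·(0.976200))/(1+1/40) = 1207/1250 ≈ 0.965600
step 3 [3y] bond c/1=1/80: DF=(153199/160000 − 1/80·(0.976200+0.965600))/(1+1/80) = 9217/10000 ≈ 0.921700
step 4 [4y] swap r/1=1154/37481: DF=(1 − 1154/37481·(0.976200+0.965600+0.921700))/(1+1154/37481) = 4423/5000 ≈ 0.884600

1 1 4881/5000
2 2 1207/1250
3 3 9217/10000
4 4 4423/5000
s(3y) = (1/(9217/10000) − 1)/(3) = 261/9217 ≈ 2.8317%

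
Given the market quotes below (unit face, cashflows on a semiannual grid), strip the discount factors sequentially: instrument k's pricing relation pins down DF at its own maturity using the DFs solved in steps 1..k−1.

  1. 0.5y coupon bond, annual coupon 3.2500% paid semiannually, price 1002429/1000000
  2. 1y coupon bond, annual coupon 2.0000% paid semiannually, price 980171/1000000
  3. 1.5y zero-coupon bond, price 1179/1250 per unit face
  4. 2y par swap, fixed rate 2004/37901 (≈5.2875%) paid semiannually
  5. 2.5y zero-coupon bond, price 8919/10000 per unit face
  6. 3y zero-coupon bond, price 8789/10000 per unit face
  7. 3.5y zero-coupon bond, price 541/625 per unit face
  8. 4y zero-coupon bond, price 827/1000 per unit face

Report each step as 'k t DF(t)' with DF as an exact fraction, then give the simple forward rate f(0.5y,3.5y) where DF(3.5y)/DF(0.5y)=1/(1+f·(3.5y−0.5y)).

1 1/2 1233/1250
2 1 9607/10000
3 3/2 1179/1250
4 2 4499/5000
5 5/2 8919/10000
6 3 8789/10000
7 7/2 541/625
8 4 827/1000
f(0.5y,3.5y) = ((1233/1250)/(541/625) − 1)/(3) = 151/3246 ≈ 4.6519%

step 1 [0.5y] bond c/2=13/800: DF=(1002429/1000000 − 13/800·(0))/(1+13/800) = 1233/1250 ≈ 0.986400
step 2 [1y] bond c/2=1/100: DF=(980171/1000000 − 1/100·(0.986400))/(1+1/100) = 9607/10000 ≈ 0.960700
step 3 [1.5y] zero: DF = P = 1179/1250 ≈ 0.943200
step 4 [2y] swap r/2=1002/37901: DF=(1 − 1002/37901·(0.986400+0.960700+0.943200))/(1+1002/37901) = 4499/5000 ≈ 0.899800
step 5 [2.5y] zero: DF = P = 8919/10000 ≈ 0.891900
step 6 [3y] zero: DF = P = 8789/10000 ≈ 0.878900
step 7 [3.5y] zero: DF = P = 541/625 ≈ 0.865600
step 8 [4y] zero: DF = P = 827/1000 ≈ 0.827000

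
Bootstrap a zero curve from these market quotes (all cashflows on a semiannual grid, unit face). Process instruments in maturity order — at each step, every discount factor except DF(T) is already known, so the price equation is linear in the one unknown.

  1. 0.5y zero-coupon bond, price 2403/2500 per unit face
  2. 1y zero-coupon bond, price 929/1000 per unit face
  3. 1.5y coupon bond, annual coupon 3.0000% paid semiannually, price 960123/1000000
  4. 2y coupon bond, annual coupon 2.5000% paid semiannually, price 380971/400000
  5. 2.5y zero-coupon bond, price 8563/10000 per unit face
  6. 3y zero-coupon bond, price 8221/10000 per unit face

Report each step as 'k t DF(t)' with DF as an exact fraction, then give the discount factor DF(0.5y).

1 1/2 2403/2500
2 1 929/1000
3 3/2 459/500
4 2 453/500
5 5/2 8563/10000
6 3 8221/10000
DF(0.5y) = 2403/2500 ≈ 0.961200

step 1 [0.5y] zero: DF = P = 2403/2500 ≈ 0.961200
step 2 [1y] zero: DF = P = 929/1000 ≈ 0.929000
step 3 [1.5y] bond c/2=3/200: DF=(960123/1000000 − 3/200·(0.961200+0.929000))/(1+3/200) = 459/500 ≈ 0.918000
step 4 [2y] bond c/2=1/80: DF=(380971/400000 − 1/80·(0.961200+0.929000+0.918000))/(1+1/80) = 453/500 ≈ 0.906000
step 5 [2.5y] zero: DF = P = 8563/10000 ≈ 0.856300
step 6 [3y] zero: DF = P = 8221/10000 ≈ 0.822100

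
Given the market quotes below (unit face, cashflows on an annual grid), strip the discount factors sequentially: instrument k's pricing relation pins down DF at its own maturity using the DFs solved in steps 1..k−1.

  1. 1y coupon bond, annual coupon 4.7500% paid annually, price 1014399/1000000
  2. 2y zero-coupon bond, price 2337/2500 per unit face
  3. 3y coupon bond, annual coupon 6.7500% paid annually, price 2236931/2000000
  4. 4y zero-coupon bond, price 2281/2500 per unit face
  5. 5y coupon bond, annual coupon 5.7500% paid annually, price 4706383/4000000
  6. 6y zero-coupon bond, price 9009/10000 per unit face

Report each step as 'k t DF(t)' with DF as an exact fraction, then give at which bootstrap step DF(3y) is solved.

1 1 2421/2500
2 2 2337/2500
3 3 4637/5000
4 4 2281/2500
5 5 9091/10000
6 6 9009/10000
DF(3y) is solved at step 3

step 1 [1y] bond c/1=19/400: DF=(1014399/1000000 − 19/400·(0))/(1+19/400) = 2421/2500 ≈ 0.968400
step 2 [2y] zero: DF = P = 2337/2500 ≈ 0.934800
step 3 [3y] bond c/1=27/400: DF=(2236931/2000000 − 27/400·(0.968400+0.934800))/(1+27/400) = 4637/5000 ≈ 0.927400
step 4 [4y] zero: DF = P = 2281/2500 ≈ 0.912400
step 5 [5y] bond c/1=23/400: DF=(4706383/4000000 − 23/400·(0.968400+0.934800+0.927400+0.912400))/(1+23/400) = 9091/10000 ≈ 0.909100
step 6 [6y] zero: DF = P = 9009/10000 ≈ 0.900900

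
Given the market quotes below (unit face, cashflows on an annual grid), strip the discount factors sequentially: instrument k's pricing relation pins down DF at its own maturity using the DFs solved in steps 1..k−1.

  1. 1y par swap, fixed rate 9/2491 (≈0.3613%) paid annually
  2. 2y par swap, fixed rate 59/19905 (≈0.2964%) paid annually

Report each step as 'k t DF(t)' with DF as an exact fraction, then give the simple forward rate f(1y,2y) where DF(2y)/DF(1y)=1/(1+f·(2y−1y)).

1 1 2491/2500
2 2 9941/10000
f(1y,2y) = ((2491/2500)/(9941/10000) − 1)/(1) = 23/9941 ≈ 0.2314%

step 1 [1y] swap r/1=9/2491: DF=(1 − 9/2491·(0))/(1+9/2491) = 2491/2500 ≈ 0.996400
step 2 [2y] swap r/1=59/19905: DF=(1 − 59/19905·(0.996400))/(1+59/19905) = 9941/10000 ≈ 0.994100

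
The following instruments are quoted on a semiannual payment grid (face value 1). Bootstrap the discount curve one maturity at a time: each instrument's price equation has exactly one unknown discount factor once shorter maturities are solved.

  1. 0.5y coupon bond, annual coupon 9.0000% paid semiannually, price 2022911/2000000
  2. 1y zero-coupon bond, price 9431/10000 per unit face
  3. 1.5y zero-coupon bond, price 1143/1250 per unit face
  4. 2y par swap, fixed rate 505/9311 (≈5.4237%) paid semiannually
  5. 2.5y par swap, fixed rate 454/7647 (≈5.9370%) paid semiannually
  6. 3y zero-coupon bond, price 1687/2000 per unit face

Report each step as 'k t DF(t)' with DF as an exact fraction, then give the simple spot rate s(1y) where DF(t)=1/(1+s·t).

1 1/2 9679/10000
2 1 9431/10000
3 3/2 1143/1250
4 2 899/1000
5 5/2 4319/5000
6 3 1687/2000
s(1y) = (1/(9431/10000) − 1)/(1) = 569/9431 ≈ 6.0333%

step 1 [0.5y] bond c/2=9/200: DF=(2022911/2000000 − 9/200·(0))/(1+9/200) = 9679/10000 ≈ 0.967900
step 2 [1y] zero: DF = P = 9431/10000 ≈ 0.943100
step 3 [1.5y] zero: DF = P = 1143/1250 ≈ 0.914400
step 4 [2y] swap r/2=505/18622: DF=(1 − 505/18622·(0.967900+0.943100+0.914400))/(1+505/18622) = 899/1000 ≈ 0.899000
step 5 [2.5y] swap r/2=227/7647: DF=(1 − 227/7647·(0.967900+0.943100+0.914400+0.899000))/(1+227/7647) = 4319/5000 ≈ 0.863800
step 6 [3y] zero: DF = P = 1687/2000 ≈ 0.843500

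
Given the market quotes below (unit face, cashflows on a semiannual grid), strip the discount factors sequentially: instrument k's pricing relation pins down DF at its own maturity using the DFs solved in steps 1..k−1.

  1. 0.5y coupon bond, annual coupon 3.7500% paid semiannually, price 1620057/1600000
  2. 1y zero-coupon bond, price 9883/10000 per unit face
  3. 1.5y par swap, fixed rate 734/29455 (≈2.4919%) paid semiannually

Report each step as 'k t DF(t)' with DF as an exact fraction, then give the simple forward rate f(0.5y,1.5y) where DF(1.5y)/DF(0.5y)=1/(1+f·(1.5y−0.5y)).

1 1/2 9939/10000
2 1 9883/10000
3 3/2 9633/10000
f(0.5y,1.5y) = ((9939/10000)/(9633/10000) − 1)/(1) = 102/3211 ≈ 3.1766%

step 1 [0.5y] bond c/2=3/160: DF=(1620057/1600000 − 3/160·(0))/(1+3/160) = 9939/10000 ≈ 0.993900
step 2 [1y] zero: DF = P = 9883/10000 ≈ 0.988300
step 3 [1.5y] swap r/2=367/29455: DF=(1 − 367/29455·(0.993900+0.988300))/(1+367/29455) = 9633/10000 ≈ 0.963300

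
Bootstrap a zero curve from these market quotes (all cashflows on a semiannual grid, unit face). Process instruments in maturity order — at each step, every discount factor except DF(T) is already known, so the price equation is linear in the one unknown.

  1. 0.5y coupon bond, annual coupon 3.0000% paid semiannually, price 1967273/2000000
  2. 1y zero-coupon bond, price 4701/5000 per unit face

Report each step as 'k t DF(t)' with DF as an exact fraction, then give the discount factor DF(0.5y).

1 1/2 9691/10000
2 1 4701/5000
DF(0.5y) = 9691/10000 ≈ 0.969100

step 1 [0.5y] bond c/2=3/200: DF=(1967273/2000000 − 3/200·(0))/(1+3/200) = 9691/10000 ≈ 0.969100
step 2 [1y] zero: DF = P = 4701/5000 ≈ 0.940200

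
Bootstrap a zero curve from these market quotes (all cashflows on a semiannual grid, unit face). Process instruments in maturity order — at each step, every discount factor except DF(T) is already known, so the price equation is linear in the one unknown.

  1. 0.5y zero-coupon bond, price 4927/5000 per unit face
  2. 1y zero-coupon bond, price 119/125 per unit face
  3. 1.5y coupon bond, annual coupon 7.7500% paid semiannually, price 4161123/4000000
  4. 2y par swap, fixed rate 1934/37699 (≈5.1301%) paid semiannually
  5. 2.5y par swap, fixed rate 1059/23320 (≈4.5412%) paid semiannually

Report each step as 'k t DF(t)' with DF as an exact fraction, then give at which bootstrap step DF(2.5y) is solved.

step 1 [0.5y] zero: DF = P = 4927/5000 ≈ 0.985400
step 2 [1y] zero: DF = P = 119/125 ≈ 0.952000
step 3 [1.5y] bond c/2=31/800: DF=(4161123/4000000 − 31/800·(0.985400+0.952000))/(1+31/800) = 2323/2500 ≈ 0.929200
step 4 [2y] swap r/2=967/37699: DF=(1 − 967/37699·(0.985400+0.952000+0.929200))/(1+967/37699) = 9033/10000 ≈ 0.903300
step 5 [2.5y] swap r/2=1059/46640: DF=(1 − 1059/46640·(0.985400+0.952000+0.929200+0.903300))/(1+1059/46640) = 8941/10000 ≈ 0.894100

1 1/2 4927/5000
2 1 119/125
3 3/2 2323/2500
4 2 9033/10000
5 5/2 8941/10000
DF(2.5y) is solved at step 5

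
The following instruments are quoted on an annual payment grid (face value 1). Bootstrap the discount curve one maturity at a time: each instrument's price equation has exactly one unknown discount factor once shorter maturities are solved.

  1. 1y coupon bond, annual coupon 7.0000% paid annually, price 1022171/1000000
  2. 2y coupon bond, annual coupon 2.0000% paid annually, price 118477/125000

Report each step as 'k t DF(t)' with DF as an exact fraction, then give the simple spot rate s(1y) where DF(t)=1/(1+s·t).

1 1 9553/10000
2 2 1821/2000
s(1y) = (1/(9553/10000) − 1)/(1) = 447/9553 ≈ 4.6792%

step 1 [1y] bond c/1=7/100: DF=(1022171/1000000 − 7/100·(0))/(1+7/100) = 9553/10000 ≈ 0.955300
step 2 [2y] bond c/1=1/50: DF=(118477/125000 − 1/50·(0.955300))/(1+1/50) = 1821/2000 ≈ 0.910500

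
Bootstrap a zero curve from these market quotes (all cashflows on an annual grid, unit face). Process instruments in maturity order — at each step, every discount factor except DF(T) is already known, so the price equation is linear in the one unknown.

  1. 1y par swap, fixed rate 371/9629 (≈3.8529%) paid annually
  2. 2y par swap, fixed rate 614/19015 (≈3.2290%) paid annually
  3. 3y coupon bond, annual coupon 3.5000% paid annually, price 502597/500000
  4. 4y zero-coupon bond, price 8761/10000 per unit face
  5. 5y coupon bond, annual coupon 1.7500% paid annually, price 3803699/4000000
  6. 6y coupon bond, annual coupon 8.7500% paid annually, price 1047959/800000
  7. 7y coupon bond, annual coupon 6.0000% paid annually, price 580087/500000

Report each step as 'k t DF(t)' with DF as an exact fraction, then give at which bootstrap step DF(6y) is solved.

1 1 9629/10000
2 2 4693/5000
3 3 9069/10000
4 4 8761/10000
5 5 1089/1250
6 6 419/500
7 7 1973/2500
DF(6y) is solved at step 6

step 1 [1y] swap r/1=371/9629: DF=(1 − 371/9629·(0))/(1+371/9629) = 9629/10000 ≈ 0.962900
step 2 [2y] swap r/1=614/19015: DF=(1 − 614/19015·(0.962900))/(1+614/19015) = 4693/5000 ≈ 0.938600
step 3 [3y] bond c/1=7/200: DF=(502597/500000 − 7/200·(0.962900+0.938600))/(1+7/200) = 9069/10000 ≈ 0.906900
step 4 [4y] zero: DF = P = 8761/10000 ≈ 0.876100
step 5 [5y] bond c/1=7/400: DF=(3803699/4000000 − 7/400·(0.962900+0.938600+0.906900+0.876100))/(1+7/400) = 1089/1250 ≈ 0.871200
step 6 [6y] bond c/1=7/80: DF=(1047959/800000 − 7/80·(0.962900+0.938600+0.906900+0.876100+0.871200))/(1+7/80) = 419/500 ≈ 0.838000
step 7 [7y] bond c/1=3/50: DF=(580087/500000 − 3/50·(0.962900+0.938600+0.906900+0.876100+0.871200+0.838000))/(1+3/50) = 1973/2500 ≈ 0.789200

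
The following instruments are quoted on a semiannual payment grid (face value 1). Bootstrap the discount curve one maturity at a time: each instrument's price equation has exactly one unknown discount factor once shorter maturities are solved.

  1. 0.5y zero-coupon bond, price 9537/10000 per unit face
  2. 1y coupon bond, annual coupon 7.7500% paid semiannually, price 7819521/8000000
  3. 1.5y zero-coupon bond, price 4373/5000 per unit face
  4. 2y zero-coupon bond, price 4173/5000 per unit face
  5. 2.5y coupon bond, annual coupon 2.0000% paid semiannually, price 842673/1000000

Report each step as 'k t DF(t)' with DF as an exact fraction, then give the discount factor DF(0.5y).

1 1/2 9537/10000
2 1 4527/5000
3 3/2 4373/5000
4 2 4173/5000
5 5/2 799/1000
DF(0.5y) = 9537/10000 ≈ 0.953700

step 1 [0.5y] zero: DF = P = 9537/10000 ≈ 0.953700
step 2 [1y] bond c/2=31/800: DF=(7819521/8000000 − 31/800·(0.953700))/(1+31/800) = 4527/5000 ≈ 0.905400
step 3 [1.5y] zero: DF = P = 4373/5000 ≈ 0.874600
step 4 [2y] zero: DF = P = 4173/5000 ≈ 0.834600
step 5 [2.5y] bond c/2=1/100: DF=(842673/1000000 − 1/100·(0.953700+0.905400+0.874600+0.834600))/(1+1/100) = 799/1000 ≈ 0.799000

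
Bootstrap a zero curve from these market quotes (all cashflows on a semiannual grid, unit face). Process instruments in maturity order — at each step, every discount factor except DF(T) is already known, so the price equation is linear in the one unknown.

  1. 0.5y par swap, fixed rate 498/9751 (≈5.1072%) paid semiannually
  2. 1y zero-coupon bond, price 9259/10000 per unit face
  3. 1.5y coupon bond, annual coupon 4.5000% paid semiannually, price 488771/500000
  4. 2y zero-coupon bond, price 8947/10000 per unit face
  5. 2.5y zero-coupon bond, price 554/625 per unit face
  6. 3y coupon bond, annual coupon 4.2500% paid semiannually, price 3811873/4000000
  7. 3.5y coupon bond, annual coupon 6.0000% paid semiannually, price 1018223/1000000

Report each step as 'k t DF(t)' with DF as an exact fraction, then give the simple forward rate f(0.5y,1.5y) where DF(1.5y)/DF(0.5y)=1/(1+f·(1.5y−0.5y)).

1 1/2 9751/10000
2 1 9259/10000
3 3/2 4571/5000
4 2 8947/10000
5 5/2 554/625
6 3 67/80
7 7/2 8303/10000
f(0.5y,1.5y) = ((9751/10000)/(4571/5000) − 1)/(1) = 87/1306 ≈ 6.6616%

step 1 [0.5y] swap r/2=249/9751: DF=(1 − 249/9751·(0))/(1+249/9751) = 9751/10000 ≈ 0.975100
step 2 [1y] zero: DF = P = 9259/10000 ≈ 0.925900
step 3 [1.5y] bond c/2=9/400: DF=(488771/500000 − 9/400·(0.975100+0.925900))/(1+9/400) = 4571/5000 ≈ 0.914200
step 4 [2y] zero: DF = P = 8947/10000 ≈ 0.894700
step 5 [2.5y] zero: DF = P = 554/625 ≈ 0.886400
step 6 [3y] bond c/2=17/800: DF=(3811873/4000000 − 17/800·(0.975100+0.925900+0.914200+0.894700+0.886400))/(1+17/800) = 67/80 ≈ 0.837500
step 7 [3.5y] bond c/2=3/100: DF=(1018223/1000000 − 3/100·(0.975100+0.925900+0.914200+0.894700+0.886400+0.837500))/(1+3/100) = 8303/10000 ≈ 0.830300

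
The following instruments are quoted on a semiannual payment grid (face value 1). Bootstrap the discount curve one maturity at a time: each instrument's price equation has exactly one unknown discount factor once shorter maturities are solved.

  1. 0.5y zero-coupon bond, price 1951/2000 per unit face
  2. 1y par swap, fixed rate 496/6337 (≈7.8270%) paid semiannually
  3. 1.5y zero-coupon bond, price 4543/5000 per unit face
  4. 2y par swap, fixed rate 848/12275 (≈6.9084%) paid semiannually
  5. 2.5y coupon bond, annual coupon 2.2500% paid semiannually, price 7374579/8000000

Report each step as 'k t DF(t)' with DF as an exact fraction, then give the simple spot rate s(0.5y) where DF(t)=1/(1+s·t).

step 1 [0.5y] zero: DF = P = 1951/2000 ≈ 0.975500
step 2 [1y] swap r/2=248/6337: DF=(1 − 248/6337·(0.975500))/(1+248/6337) = 1157/1250 ≈ 0.925600
step 3 [1.5y] zero: DF = P = 4543/5000 ≈ 0.908600
step 4 [2y] swap r/2=424/12275: DF=(1 − 424/12275·(0.975500+0.925600+0.908600))/(1+424/12275) = 1091/1250 ≈ 0.872800
step 5 [2.5y] bond c/2=9/800: DF=(7374579/8000000 − 9/800·(0.975500+0.925600+0.908600+0.872800))/(1+9/800) = 4353/5000 ≈ 0.870600

1 1/2 1951/2000
2 1 1157/1250
3 3/2 4543/5000
4 2 1091/1250
5 5/2 4353/5000
s(0.5y) = (1/(1951/2000) − 1)/(1/2) = 98/1951 ≈ 5.0231%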